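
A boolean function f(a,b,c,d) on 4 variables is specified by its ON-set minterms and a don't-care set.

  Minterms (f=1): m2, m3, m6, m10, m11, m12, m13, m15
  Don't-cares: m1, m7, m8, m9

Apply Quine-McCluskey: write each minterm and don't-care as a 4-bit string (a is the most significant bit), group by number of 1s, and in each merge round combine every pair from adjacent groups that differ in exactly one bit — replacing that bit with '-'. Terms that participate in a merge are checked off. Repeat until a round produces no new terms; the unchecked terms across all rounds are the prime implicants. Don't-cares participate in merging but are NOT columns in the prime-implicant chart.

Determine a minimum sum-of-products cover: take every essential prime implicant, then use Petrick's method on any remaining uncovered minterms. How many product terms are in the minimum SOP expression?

[col 0] 0001*, 0010*, 0011*, 0110*, 0111*, 1000*, 1001*, 1010*, 1011*, 1100*, 1101*, 1111*
[col 1] -001*, -010*, -011*, -111*, 0-10*, 0-11*, 00-1*, 001-*, 011-*, 1-00*, 1-01*, 1-11*, 10-0*, 10-1*, 100-*, 101-*, 11-1*, 110-*
[col 2] --11, -0-1, -01-, 0-1-, 1--1, 1-0-, 10--
Prime implicants: --11, -0-1, -01-, 0-1-, 1--1, 1-0-, 10--
PI chart (minterm → PIs covering it):
  2 | -01-,0-1-
  3 | --11,-0-1,-01-,0-1-
  6 | 0-1-  (sole → essential)
  10 | -01-,10--
  11 | --11,-0-1,-01-,1--1,10--
  12 | 1-0-  (sole → essential)
  13 | 1--1,1-0-
  15 | --11,1--1
Essential prime implicants: 0-1-, 1-0-
Petrick residual → --11, -01-
Minimum SOP uses 4 PIs: cd + b'c + a'c + ac'

4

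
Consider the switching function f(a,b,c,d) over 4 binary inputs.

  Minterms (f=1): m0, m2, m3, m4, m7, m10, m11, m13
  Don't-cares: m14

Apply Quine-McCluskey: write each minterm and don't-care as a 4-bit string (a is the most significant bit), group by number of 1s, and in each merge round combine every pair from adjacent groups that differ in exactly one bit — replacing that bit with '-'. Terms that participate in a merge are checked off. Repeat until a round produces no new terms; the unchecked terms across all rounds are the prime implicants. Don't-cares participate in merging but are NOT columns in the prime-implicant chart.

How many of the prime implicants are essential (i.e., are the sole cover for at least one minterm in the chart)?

[col 0] 0000*, 0010*, 0011*, 0100*, 0111*, 1010*, 1011*, 1101, 1110*
[col 1] -010*, -011*, 0-00, 0-11, 00-0, 001-*, 1-10, 101-*
[col 2] -01-
Prime implicants: -01-, 0-00, 0-11, 00-0, 1-10, 1101
PI chart (minterm → PIs covering it):
  0 | 0-00,00-0
  2 | -01-,00-0
  3 | -01-,0-11
  4 | 0-00  (sole → essential)
  7 | 0-11  (sole → essential)
  10 | -01-,1-10
  11 | -01-  (sole → essential)
  13 | 1101  (sole → essential)
Essential prime implicants: -01-, 0-00, 0-11, 1101

4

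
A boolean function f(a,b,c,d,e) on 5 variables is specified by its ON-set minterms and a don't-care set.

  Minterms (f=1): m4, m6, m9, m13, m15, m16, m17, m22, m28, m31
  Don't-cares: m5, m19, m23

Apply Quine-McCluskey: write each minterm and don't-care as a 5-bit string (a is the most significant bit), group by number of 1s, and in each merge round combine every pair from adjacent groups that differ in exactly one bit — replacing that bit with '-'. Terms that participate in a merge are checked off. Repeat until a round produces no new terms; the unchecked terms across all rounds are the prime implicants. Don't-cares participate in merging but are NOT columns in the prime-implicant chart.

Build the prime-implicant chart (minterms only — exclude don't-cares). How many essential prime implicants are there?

Round 0: 00100✓ 00101✓ 00110✓ 01001✓ 01101✓ 01111✓ 10000✓ 10001✓ 10011✓ 10110✓ 10111✓ 11100 11111✓
Round 1: -0110 -1111 0-101 001-0 0010- 01-01 011-1 1-111 10-11 100-1 1000- 1011-
PIs = {-0110, -1111, 0-101, 001-0, 0010-, 01-01, 011-1, 1-111, 10-11, 100-1, 1000-, 1011-, 11100}
Coverage chart:
  m4: 001-0,0010-
  m6: -0110,001-0
  m9: 01-01 ←essential
  m13: 0-101,01-01,011-1
  m15: -1111,011-1
  m16: 1000- ←essential
  m17: 100-1,1000-
  m22: -0110,1011-
  m28: 11100 ←essential
  m31: -1111,1-111
Essential: 01-01, 1000-, 11100

3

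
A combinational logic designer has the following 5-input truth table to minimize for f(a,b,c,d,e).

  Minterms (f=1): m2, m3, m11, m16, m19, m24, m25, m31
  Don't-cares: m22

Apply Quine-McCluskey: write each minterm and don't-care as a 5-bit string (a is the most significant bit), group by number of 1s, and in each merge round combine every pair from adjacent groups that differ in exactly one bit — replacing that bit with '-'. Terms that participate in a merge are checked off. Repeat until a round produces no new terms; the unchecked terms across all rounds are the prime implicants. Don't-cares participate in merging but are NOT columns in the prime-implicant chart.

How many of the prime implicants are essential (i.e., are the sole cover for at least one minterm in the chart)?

size-2^0 implicants → 00010(✓)  00011(✓)  01011(✓)  10000(✓)  10011(✓)  10110  11000(✓)  11001(✓)  11111
size-2^1 implicants → -0011  0-011  0001-  1-000  1100-
Unchecked terms (primes): -0011, 0-011, 0001-, 1-000, 10110, 1100-, 11111
Minterm coverage:
  m2 ⊆ 0001- [E]
  m3 ⊆ -0011,0-011,0001-
  m11 ⊆ 0-011 [E]
  m16 ⊆ 1-000 [E]
  m19 ⊆ -0011 [E]
  m24 ⊆ 1-000,1100-
  m25 ⊆ 1100- [E]
  m31 ⊆ 11111 [E]
E = {-0011, 0-011, 0001-, 1-000, 1100-, 11111}

6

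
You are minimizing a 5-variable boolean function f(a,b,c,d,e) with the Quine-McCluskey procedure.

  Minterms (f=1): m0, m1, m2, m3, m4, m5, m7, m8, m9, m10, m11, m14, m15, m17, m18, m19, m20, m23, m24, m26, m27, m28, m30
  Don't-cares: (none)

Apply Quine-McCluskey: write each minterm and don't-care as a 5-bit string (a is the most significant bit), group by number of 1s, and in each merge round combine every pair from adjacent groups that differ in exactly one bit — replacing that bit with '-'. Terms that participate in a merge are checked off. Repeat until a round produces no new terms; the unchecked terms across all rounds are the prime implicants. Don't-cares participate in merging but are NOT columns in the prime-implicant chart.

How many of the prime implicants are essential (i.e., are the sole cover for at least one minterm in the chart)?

4

Round 0: 00000✓ 00001✓ 00010✓ 00011✓ 00100✓ 00101✓ 00111✓ 01000✓ 01001✓ 01010✓ 01011✓ 01110✓ 01111✓ 10001✓ 10010✓ 10011✓ 10100✓ 10111✓ 11000✓ 11010✓ 11011✓ 11100✓ 11110✓
Round 1: -0001✓ -0010✓ -0011✓ -0100 -0111✓ -1000✓ -1010✓ -1011✓ -1110✓ 0-000✓ 0-001✓ 0-010✓ 0-011✓ 0-111✓ 00-00✓ 00-01✓ 00-11✓ 000-0✓ 000-1✓ 0000-✓ 0001-✓ 001-1✓ 0010-✓ 01-10✓ 01-11✓ 010-0✓ 010-1✓ 0100-✓ 0101-✓ 0111-✓ 1-010✓ 1-011✓ 1-100 10-11✓ 100-1✓ 1001-✓ 11-00✓ 11-10✓ 110-0✓ 1101-✓ 111-0✓
Round 2: --010✓ --011✓ -0-11 -00-1 -001-✓ -1-10 -10-0 -101-✓ 0--11 0-0-0✓ 0-0-1✓ 0-00-✓ 0-01-✓ 00--1 00-0- 000--✓ 01-1- 010--✓ 1-01-✓ 11--0
Round 3: --01- 0-0--
PIs = {--01-, -0-11, -00-1, -0100, -1-10, -10-0, 0--11, 0-0--, 00--1, 00-0-, 01-1-, 1-100, 11--0}
Coverage chart:
  m0: 0-0--,00-0-
  m1: -00-1,0-0--,00--1,00-0-
  m2: --01-,0-0--
  m3: --01-,-0-11,-00-1,0--11,0-0--,00--1
  m4: -0100,00-0-
  m5: 00--1,00-0-
  m7: -0-11,0--11,00--1
  m8: -10-0,0-0--
  m9: 0-0-- ←essential
  m10: --01-,-1-10,-10-0,0-0--,01-1-
  m11: --01-,0--11,0-0--,01-1-
  m14: -1-10,01-1-
  m15: 0--11,01-1-
  m17: -00-1 ←essential
  m18: --01- ←essential
  m19: --01-,-0-11,-00-1
  m20: -0100,1-100
  m23: -0-11 ←essential
  m24: -10-0,11--0
  m26: --01-,-1-10,-10-0,11--0
  m27: --01- ←essential
  m28: 1-100,11--0
  m30: -1-10,11--0
Essential: --01-, -0-11, -00-1, 0-0--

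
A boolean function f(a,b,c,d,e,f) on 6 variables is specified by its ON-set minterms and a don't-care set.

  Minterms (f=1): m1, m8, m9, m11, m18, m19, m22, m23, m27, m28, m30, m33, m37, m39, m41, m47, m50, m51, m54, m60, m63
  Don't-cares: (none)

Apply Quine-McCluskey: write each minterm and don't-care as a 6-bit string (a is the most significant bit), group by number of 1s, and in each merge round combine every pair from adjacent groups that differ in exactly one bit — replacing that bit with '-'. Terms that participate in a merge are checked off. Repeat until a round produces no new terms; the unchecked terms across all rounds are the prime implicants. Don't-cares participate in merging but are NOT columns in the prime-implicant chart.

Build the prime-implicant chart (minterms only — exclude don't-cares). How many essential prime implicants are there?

[col 0] 000001*, 001000*, 001001*, 001011*, 010010*, 010011*, 010110*, 010111*, 011011*, 011100*, 011110*, 100001*, 100101*, 100111*, 101001*, 101111*, 110010*, 110011*, 110110*, 111100*, 111111*
[col 1] -00001*, -01001*, -10010*, -10011*, -10110*, -11100, 0-1011, 00-001*, 0010-1, 00100-, 01-011, 01-110, 010-10*, 010-11*, 01001-*, 01011-*, 0111-0, 1-1111, 10-001*, 10-111, 100-01, 1001-1, 110-10*, 11001-*
[col 2] -0-001, -10-10, -1001-, 010-1-
Prime implicants: -0-001, -10-10, -1001-, -11100, 0-1011, 0010-1, 00100-, 01-011, 01-110, 010-1-, 0111-0, 1-1111, 10-111, 100-01, 1001-1
PI chart (minterm → PIs covering it):
  1 | -0-001  (sole → essential)
  8 | 00100-  (sole → essential)
  9 | -0-001,0010-1,00100-
  11 | 0-1011,0010-1
  18 | -10-10,-1001-,010-1-
  19 | -1001-,01-011,010-1-
  22 | -10-10,01-110,010-1-
  23 | 010-1-  (sole → essential)
  27 | 0-1011,01-011
  28 | -11100,0111-0
  30 | 01-110,0111-0
  33 | -0-001,100-01
  37 | 100-01,1001-1
  39 | 10-111,1001-1
  41 | -0-001  (sole → essential)
  47 | 1-1111,10-111
  50 | -10-10,-1001-
  51 | -1001-  (sole → essential)
  54 | -10-10  (sole → essential)
  60 | -11100  (sole → essential)
  63 | 1-1111  (sole → essential)
Essential prime implicants: -0-001, -10-10, -1001-, -11100, 00100-, 010-1-, 1-1111

7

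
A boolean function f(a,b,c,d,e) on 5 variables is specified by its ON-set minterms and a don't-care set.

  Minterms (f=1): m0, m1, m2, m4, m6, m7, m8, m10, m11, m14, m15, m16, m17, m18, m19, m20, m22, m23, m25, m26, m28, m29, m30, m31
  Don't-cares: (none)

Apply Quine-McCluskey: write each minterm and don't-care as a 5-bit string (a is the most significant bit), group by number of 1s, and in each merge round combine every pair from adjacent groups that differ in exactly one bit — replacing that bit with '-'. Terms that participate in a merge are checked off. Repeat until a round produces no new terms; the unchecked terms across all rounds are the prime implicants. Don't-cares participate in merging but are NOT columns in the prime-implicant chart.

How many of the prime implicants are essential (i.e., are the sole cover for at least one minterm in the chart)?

size-2^0 implicants → 00000(✓)  00001(✓)  00010(✓)  00100(✓)  00110(✓)  00111(✓)  01000(✓)  01010(✓)  01011(✓)  01110(✓)  01111(✓)  10000(✓)  10001(✓)  10010(✓)  10011(✓)  10100(✓)  10110(✓)  10111(✓)  11001(✓)  11010(✓)  11100(✓)  11101(✓)  11110(✓)  11111(✓)
size-2^1 implicants → -0000(✓)  -0001(✓)  -0010(✓)  -0100(✓)  -0110(✓)  -0111(✓)  -1010(✓)  -1110(✓)  -1111(✓)  0-000(✓)  0-010(✓)  0-110(✓)  0-111(✓)  00-00(✓)  00-10(✓)  000-0(✓)  0000-(✓)  001-0(✓)  0011-(✓)  01-10(✓)  01-11(✓)  010-0(✓)  0101-(✓)  0111-(✓)  1-001  1-010(✓)  1-100(✓)  1-110(✓)  1-111(✓)  10-00(✓)  10-10(✓)  10-11(✓)  100-0(✓)  100-1(✓)  1000-(✓)  1001-(✓)  101-0(✓)  1011-(✓)  11-01  11-10(✓)  111-0(✓)  111-1(✓)  1110-(✓)  1111-(✓)
size-2^2 implicants → --010(✓)  --110(✓)  --111(✓)  -0-00(✓)  -0-10(✓)  -00-0(✓)  -000-  -01-0(✓)  -011-(✓)  -1-10(✓)  -111-(✓)  0--10(✓)  0-0-0  0-11-(✓)  00--0(✓)  01-1-  1--10(✓)  1-1-0  1-11-(✓)  10--0(✓)  10-1-  100--  111--
size-2^3 implicants → ---10  --11-  -0--0
Unchecked terms (primes): ---10, --11-, -0--0, -000-, 0-0-0, 01-1-, 1-001, 1-1-0, 10-1-, 100--, 11-01, 111--
Minterm coverage:
  m0 ⊆ -0--0,-000-,0-0-0
  m1 ⊆ -000- [E]
  m2 ⊆ ---10,-0--0,0-0-0
  m4 ⊆ -0--0 [E]
  m6 ⊆ ---10,--11-,-0--0
  m7 ⊆ --11- [E]
  m8 ⊆ 0-0-0 [E]
  m10 ⊆ ---10,0-0-0,01-1-
  m11 ⊆ 01-1- [E]
  m14 ⊆ ---10,--11-,01-1-
  m15 ⊆ --11-,01-1-
  m16 ⊆ -0--0,-000-,100--
  m17 ⊆ -000-,1-001,100--
  m18 ⊆ ---10,-0--0,10-1-,100--
  m19 ⊆ 10-1-,100--
  m20 ⊆ -0--0,1-1-0
  m22 ⊆ ---10,--11-,-0--0,1-1-0,10-1-
  m23 ⊆ --11-,10-1-
  m25 ⊆ 1-001,11-01
  m26 ⊆ ---10 [E]
  m28 ⊆ 1-1-0,111--
  m29 ⊆ 11-01,111--
  m30 ⊆ ---10,--11-,1-1-0,111--
  m31 ⊆ --11-,111--
E = {---10, --11-, -0--0, -000-, 0-0-0, 01-1-}

6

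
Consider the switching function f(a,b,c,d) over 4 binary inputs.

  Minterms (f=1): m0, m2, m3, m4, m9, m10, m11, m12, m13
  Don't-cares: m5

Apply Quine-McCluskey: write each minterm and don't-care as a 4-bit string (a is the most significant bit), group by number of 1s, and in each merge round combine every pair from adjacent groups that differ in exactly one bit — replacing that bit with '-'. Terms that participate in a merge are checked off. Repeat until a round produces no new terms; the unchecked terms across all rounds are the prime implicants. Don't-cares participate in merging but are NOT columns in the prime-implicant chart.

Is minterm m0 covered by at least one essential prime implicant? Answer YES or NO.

[col 0] 0000*, 0010*, 0011*, 0100*, 0101*, 1001*, 1010*, 1011*, 1100*, 1101*
[col 1] -010*, -011*, -100*, -101*, 0-00, 00-0, 001-*, 010-*, 1-01, 10-1, 101-*, 110-*
[col 2] -01-, -10-
Prime implicants: -01-, -10-, 0-00, 00-0, 1-01, 10-1
PI chart (minterm → PIs covering it):
  0 | 0-00,00-0
  2 | -01-,00-0
  3 | -01-  (sole → essential)
  4 | -10-,0-00
  9 | 1-01,10-1
  10 | -01-  (sole → essential)
  11 | -01-,10-1
  12 | -10-  (sole → essential)
  13 | -10-,1-01
Essential prime implicants: -01-, -10-

NO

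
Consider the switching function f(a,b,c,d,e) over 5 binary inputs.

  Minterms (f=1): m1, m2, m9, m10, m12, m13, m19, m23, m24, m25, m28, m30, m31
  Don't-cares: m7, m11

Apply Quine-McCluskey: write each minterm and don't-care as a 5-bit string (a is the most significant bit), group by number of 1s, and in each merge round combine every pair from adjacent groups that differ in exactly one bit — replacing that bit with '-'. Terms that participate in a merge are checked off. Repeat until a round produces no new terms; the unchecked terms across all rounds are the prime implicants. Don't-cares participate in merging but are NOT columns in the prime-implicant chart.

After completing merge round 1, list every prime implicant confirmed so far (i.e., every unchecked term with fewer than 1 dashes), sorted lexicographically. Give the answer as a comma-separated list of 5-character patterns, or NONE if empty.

[col 0] 00001*, 00010*, 00111*, 01001*, 01010*, 01011*, 01100*, 01101*, 10011*, 10111*, 11000*, 11001*, 11100*, 11110*, 11111*
[col 1] -0111, -1001, -1100, 0-001, 0-010, 01-01, 010-1, 0101-, 0110-, 1-111, 10-11, 11-00, 1100-, 111-0, 1111-
Prime implicants: -0111, -1001, -1100, 0-001, 0-010, 01-01, 010-1, 0101-, 0110-, 1-111, 10-11, 11-00, 1100-, 111-0, 1111-

NONE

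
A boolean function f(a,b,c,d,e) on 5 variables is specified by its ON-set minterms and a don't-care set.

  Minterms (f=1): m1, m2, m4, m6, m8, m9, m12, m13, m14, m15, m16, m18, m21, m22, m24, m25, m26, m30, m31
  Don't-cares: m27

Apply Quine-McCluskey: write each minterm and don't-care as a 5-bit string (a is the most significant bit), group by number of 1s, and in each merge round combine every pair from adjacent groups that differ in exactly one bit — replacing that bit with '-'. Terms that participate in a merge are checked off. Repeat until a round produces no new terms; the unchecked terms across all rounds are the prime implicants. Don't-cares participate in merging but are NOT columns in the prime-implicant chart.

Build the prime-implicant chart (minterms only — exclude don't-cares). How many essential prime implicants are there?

[col 0] 00001*, 00010*, 00100*, 00110*, 01000*, 01001*, 01100*, 01101*, 01110*, 01111*, 10000*, 10010*, 10101, 10110*, 11000*, 11001*, 11010*, 11011*, 11110*, 11111*
[col 1] -0010*, -0110*, -1000*, -1001*, -1110*, -1111*, 0-001, 0-100*, 0-110*, 00-10*, 001-0*, 01-00*, 01-01*, 0100-*, 011-0*, 011-1*, 0110-*, 0111-*, 1-000*, 1-010*, 1-110*, 10-10*, 100-0*, 11-10*, 11-11*, 110-0*, 110-1*, 1100-*, 1101-*, 1111-*
[col 2] --110, -0-10, -100-, -111-, 0-1-0, 01-0-, 011--, 1--10, 1-0-0, 11-1-, 110--
Prime implicants: --110, -0-10, -100-, -111-, 0-001, 0-1-0, 01-0-, 011--, 1--10, 1-0-0, 10101, 11-1-, 110--
PI chart (minterm → PIs covering it):
  1 | 0-001  (sole → essential)
  2 | -0-10  (sole → essential)
  4 | 0-1-0  (sole → essential)
  6 | --110,-0-10,0-1-0
  8 | -100-,01-0-
  9 | -100-,0-001,01-0-
  12 | 0-1-0,01-0-,011--
  13 | 01-0-,011--
  14 | --110,-111-,0-1-0,011--
  15 | -111-,011--
  16 | 1-0-0  (sole → essential)
  18 | -0-10,1--10,1-0-0
  21 | 10101  (sole → essential)
  22 | --110,-0-10,1--10
  24 | -100-,1-0-0,110--
  25 | -100-,110--
  26 | 1--10,1-0-0,11-1-,110--
  30 | --110,-111-,1--10,11-1-
  31 | -111-,11-1-
Essential prime implicants: -0-10, 0-001, 0-1-0, 1-0-0, 10101

5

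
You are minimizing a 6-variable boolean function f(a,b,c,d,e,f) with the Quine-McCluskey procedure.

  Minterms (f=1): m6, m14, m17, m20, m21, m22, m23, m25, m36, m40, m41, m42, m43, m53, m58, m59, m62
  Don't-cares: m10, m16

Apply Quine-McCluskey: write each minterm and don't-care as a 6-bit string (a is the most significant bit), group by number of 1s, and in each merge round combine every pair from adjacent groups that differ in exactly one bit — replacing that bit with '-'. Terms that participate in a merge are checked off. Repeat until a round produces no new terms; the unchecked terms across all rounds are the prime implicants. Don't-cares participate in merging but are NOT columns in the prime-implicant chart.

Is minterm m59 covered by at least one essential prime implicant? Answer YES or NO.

Round 0: 000110✓ 001010✓ 001110✓ 010000✓ 010001✓ 010100✓ 010101✓ 010110✓ 010111✓ 011001✓ 100100 101000✓ 101001✓ 101010✓ 101011✓ 110101✓ 111010✓ 111011✓ 111110✓
Round 1: -01010 -10101 0-0110 00-110 001-10 01-001 010-00✓ 010-01✓ 01000-✓ 0101-0✓ 0101-1✓ 01010-✓ 01011-✓ 1-1010✓ 1-1011✓ 1010-0✓ 1010-1✓ 10100-✓ 10101-✓ 111-10 11101-✓
Round 2: 010-0- 0101-- 1-101- 1010--
PIs = {-01010, -10101, 0-0110, 00-110, 001-10, 01-001, 010-0-, 0101--, 1-101-, 100100, 1010--, 111-10}
Coverage chart:
  m6: 0-0110,00-110
  m14: 00-110,001-10
  m17: 01-001,010-0-
  m20: 010-0-,0101--
  m21: -10101,010-0-,0101--
  m22: 0-0110,0101--
  m23: 0101-- ←essential
  m25: 01-001 ←essential
  m36: 100100 ←essential
  m40: 1010-- ←essential
  m41: 1010-- ←essential
  m42: -01010,1-101-,1010--
  m43: 1-101-,1010--
  m53: -10101 ←essential
  m58: 1-101-,111-10
  m59: 1-101- ←essential
  m62: 111-10 ←essential
Essential: -10101, 01-001, 0101--, 1-101-, 100100, 1010--, 111-10

YES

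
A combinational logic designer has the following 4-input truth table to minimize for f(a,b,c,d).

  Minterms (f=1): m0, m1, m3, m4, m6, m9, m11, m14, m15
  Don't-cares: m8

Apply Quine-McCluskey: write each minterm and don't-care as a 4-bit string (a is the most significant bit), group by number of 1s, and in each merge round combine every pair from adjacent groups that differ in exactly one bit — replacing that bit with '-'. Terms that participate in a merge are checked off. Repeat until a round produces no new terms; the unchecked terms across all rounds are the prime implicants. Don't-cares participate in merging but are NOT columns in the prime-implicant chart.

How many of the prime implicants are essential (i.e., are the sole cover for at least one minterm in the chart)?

1

size-2^0 implicants → 0000(✓)  0001(✓)  0011(✓)  0100(✓)  0110(✓)  1000(✓)  1001(✓)  1011(✓)  1110(✓)  1111(✓)
size-2^1 implicants → -000(✓)  -001(✓)  -011(✓)  -110  0-00  00-1(✓)  000-(✓)  01-0  1-11  10-1(✓)  100-(✓)  111-
size-2^2 implicants → -0-1  -00-
Unchecked terms (primes): -0-1, -00-, -110, 0-00, 01-0, 1-11, 111-
Minterm coverage:
  m0 ⊆ -00-,0-00
  m1 ⊆ -0-1,-00-
  m3 ⊆ -0-1 [E]
  m4 ⊆ 0-00,01-0
  m6 ⊆ -110,01-0
  m9 ⊆ -0-1,-00-
  m11 ⊆ -0-1,1-11
  m14 ⊆ -110,111-
  m15 ⊆ 1-11,111-
E = {-0-1}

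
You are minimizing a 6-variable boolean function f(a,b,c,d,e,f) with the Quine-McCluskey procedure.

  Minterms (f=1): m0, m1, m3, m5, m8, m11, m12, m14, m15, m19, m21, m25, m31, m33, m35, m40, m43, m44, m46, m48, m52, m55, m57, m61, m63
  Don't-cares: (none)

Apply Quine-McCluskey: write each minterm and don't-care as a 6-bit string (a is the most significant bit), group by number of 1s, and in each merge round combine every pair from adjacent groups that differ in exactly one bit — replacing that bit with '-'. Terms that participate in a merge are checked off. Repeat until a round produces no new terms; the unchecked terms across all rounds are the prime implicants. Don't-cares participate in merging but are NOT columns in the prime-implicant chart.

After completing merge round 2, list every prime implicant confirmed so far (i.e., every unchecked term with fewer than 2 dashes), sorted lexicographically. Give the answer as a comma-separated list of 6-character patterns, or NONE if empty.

size-2^0 implicants → 000000(✓)  000001(✓)  000011(✓)  000101(✓)  001000(✓)  001011(✓)  001100(✓)  001110(✓)  001111(✓)  010011(✓)  010101(✓)  011001(✓)  011111(✓)  100001(✓)  100011(✓)  101000(✓)  101011(✓)  101100(✓)  101110(✓)  110000(✓)  110100(✓)  110111(✓)  111001(✓)  111101(✓)  111111(✓)
size-2^1 implicants → -00001(✓)  -00011(✓)  -01000(✓)  -01011(✓)  -01100(✓)  -01110(✓)  -11001  -11111  0-0011  0-0101  0-1111  00-000  00-011(✓)  000-01  0000-1(✓)  00000-  001-00(✓)  001-11  0011-0(✓)  00111-  10-011(✓)  1000-1(✓)  101-00(✓)  1011-0(✓)  11-111  110-00  111-01  1111-1
size-2^2 implicants → -0-011  -000-1  -01-00  -011-0
Unchecked terms (primes): -0-011, -000-1, -01-00, -011-0, -11001, -11111, 0-0011, 0-0101, 0-1111, 00-000, 000-01, 00000-, 001-11, 00111-, 11-111, 110-00, 111-01, 1111-1

-11001, -11111, 0-0011, 0-0101, 0-1111, 00-000, 000-01, 00000-, 001-11, 00111-, 11-111, 110-00, 111-01, 1111-1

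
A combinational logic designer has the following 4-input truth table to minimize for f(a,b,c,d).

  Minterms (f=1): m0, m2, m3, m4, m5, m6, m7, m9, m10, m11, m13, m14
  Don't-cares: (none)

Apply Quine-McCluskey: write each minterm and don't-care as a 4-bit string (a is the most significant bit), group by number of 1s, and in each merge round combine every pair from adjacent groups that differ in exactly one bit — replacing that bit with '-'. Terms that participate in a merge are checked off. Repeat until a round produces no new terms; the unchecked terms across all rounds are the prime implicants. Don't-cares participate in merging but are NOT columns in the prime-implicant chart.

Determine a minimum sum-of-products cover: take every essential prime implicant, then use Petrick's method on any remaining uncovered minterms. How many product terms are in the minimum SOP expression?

size-2^0 implicants → 0000(✓)  0010(✓)  0011(✓)  0100(✓)  0101(✓)  0110(✓)  0111(✓)  1001(✓)  1010(✓)  1011(✓)  1101(✓)  1110(✓)
size-2^1 implicants → -010(✓)  -011(✓)  -101  -110(✓)  0-00(✓)  0-10(✓)  0-11(✓)  00-0(✓)  001-(✓)  01-0(✓)  01-1(✓)  010-(✓)  011-(✓)  1-01  1-10(✓)  10-1  101-(✓)
size-2^2 implicants → --10  -01-  0--0  0-1-  01--
Unchecked terms (primes): --10, -01-, -101, 0--0, 0-1-, 01--, 1-01, 10-1
Minterm coverage:
  m0 ⊆ 0--0 [E]
  m2 ⊆ --10,-01-,0--0,0-1-
  m3 ⊆ -01-,0-1-
  m4 ⊆ 0--0,01--
  m5 ⊆ -101,01--
  m6 ⊆ --10,0--0,0-1-,01--
  m7 ⊆ 0-1-,01--
  m9 ⊆ 1-01,10-1
  m10 ⊆ --10,-01-
  m11 ⊆ -01-,10-1
  m13 ⊆ -101,1-01
  m14 ⊆ --10 [E]
E = {--10, 0--0}
Petrick residual → -01-, 01--, 1-01
Cover = cd' + b'c + a'd' + a'b + ac'd  |cover|=5

5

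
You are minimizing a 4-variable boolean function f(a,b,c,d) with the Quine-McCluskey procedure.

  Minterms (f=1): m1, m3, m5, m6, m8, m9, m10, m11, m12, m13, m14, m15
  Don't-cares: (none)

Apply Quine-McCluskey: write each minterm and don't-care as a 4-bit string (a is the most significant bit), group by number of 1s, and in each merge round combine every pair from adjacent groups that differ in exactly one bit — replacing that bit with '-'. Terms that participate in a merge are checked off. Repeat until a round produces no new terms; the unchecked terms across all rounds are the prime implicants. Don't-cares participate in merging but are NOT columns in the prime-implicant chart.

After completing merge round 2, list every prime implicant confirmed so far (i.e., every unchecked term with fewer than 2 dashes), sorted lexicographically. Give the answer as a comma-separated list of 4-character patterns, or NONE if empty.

-110

size-2^0 implicants → 0001(✓)  0011(✓)  0101(✓)  0110(✓)  1000(✓)  1001(✓)  1010(✓)  1011(✓)  1100(✓)  1101(✓)  1110(✓)  1111(✓)
size-2^1 implicants → -001(✓)  -011(✓)  -101(✓)  -110  0-01(✓)  00-1(✓)  1-00(✓)  1-01(✓)  1-10(✓)  1-11(✓)  10-0(✓)  10-1(✓)  100-(✓)  101-(✓)  11-0(✓)  11-1(✓)  110-(✓)  111-(✓)
size-2^2 implicants → --01  -0-1  1--0(✓)  1--1(✓)  1-0-(✓)  1-1-(✓)  10--(✓)  11--(✓)
size-2^3 implicants → 1---
Unchecked terms (primes): --01, -0-1, -110, 1---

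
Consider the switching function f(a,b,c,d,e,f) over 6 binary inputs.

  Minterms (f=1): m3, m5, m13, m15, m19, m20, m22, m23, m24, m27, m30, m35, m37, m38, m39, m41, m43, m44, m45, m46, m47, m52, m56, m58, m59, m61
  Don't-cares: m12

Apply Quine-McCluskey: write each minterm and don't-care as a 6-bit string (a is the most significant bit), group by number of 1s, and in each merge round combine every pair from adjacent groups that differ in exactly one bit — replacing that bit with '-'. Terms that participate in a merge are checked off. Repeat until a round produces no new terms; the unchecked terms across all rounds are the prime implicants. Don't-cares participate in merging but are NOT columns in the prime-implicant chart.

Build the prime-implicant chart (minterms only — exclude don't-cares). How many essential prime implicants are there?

8

size-2^0 implicants → 000011(✓)  000101(✓)  001100(✓)  001101(✓)  001111(✓)  010011(✓)  010100(✓)  010110(✓)  010111(✓)  011000(✓)  011011(✓)  011110(✓)  100011(✓)  100101(✓)  100110(✓)  100111(✓)  101001(✓)  101011(✓)  101100(✓)  101101(✓)  101110(✓)  101111(✓)  110100(✓)  111000(✓)  111010(✓)  111011(✓)  111101(✓)
size-2^1 implicants → -00011  -00101(✓)  -01100(✓)  -01101(✓)  -01111(✓)  -10100  -11000  -11011  0-0011  00-101(✓)  0011-1(✓)  00110-(✓)  01-011  01-110  010-11  0101-0  01011-  1-1011  1-1101  10-011(✓)  10-101(✓)  10-110(✓)  10-111(✓)  100-11(✓)  1001-1(✓)  10011-(✓)  101-01(✓)  101-11(✓)  1010-1(✓)  1011-0(✓)  1011-1(✓)  10110-(✓)  10111-(✓)  1110-0  11101-
size-2^2 implicants → -0-101  -011-1  -0110-  10--11  10-1-1  10-11-  101--1  1011--
Unchecked terms (primes): -0-101, -00011, -011-1, -0110-, -10100, -11000, -11011, 0-0011, 01-011, 01-110, 010-11, 0101-0, 01011-, 1-1011, 1-1101, 10--11, 10-1-1, 10-11-, 101--1, 1011--, 1110-0, 11101-
Minterm coverage:
  m3 ⊆ -00011,0-0011
  m5 ⊆ -0-101 [E]
  m13 ⊆ -0-101,-011-1,-0110-
  m15 ⊆ -011-1 [E]
  m19 ⊆ 0-0011,01-011,010-11
  m20 ⊆ -10100,0101-0
  m22 ⊆ 01-110,0101-0,01011-
  m23 ⊆ 010-11,01011-
  m24 ⊆ -11000 [E]
  m27 ⊆ -11011,01-011
  m30 ⊆ 01-110 [E]
  m35 ⊆ -00011,10--11
  m37 ⊆ -0-101,10-1-1
  m38 ⊆ 10-11- [E]
  m39 ⊆ 10--11,10-1-1,10-11-
  m41 ⊆ 101--1 [E]
  m43 ⊆ 1-1011,10--11,101--1
  m44 ⊆ -0110-,1011--
  m45 ⊆ -0-101,-011-1,-0110-,1-1101,10-1-1,101--1,1011--
  m46 ⊆ 10-11-,1011--
  m47 ⊆ -011-1,10--11,10-1-1,10-11-,101--1,1011--
  m52 ⊆ -10100 [E]
  m56 ⊆ -11000,1110-0
  m58 ⊆ 1110-0,11101-
  m59 ⊆ -11011,1-1011,11101-
  m61 ⊆ 1-1101 [E]
E = {-0-101, -011-1, -10100, -11000, 01-110, 1-1101, 10-11-, 101--1}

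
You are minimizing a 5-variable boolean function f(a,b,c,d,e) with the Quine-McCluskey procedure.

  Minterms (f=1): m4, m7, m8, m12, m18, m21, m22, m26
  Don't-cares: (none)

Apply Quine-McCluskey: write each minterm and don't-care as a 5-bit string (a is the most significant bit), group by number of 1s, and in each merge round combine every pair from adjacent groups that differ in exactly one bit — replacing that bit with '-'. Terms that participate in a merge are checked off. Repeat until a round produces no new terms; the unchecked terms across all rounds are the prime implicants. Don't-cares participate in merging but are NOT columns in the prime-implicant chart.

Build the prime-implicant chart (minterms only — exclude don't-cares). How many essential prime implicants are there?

[col 0] 00100*, 00111, 01000*, 01100*, 10010*, 10101, 10110*, 11010*
[col 1] 0-100, 01-00, 1-010, 10-10
Prime implicants: 0-100, 00111, 01-00, 1-010, 10-10, 10101
PI chart (minterm → PIs covering it):
  4 | 0-100  (sole → essential)
  7 | 00111  (sole → essential)
  8 | 01-00  (sole → essential)
  12 | 0-100,01-00
  18 | 1-010,10-10
  21 | 10101  (sole → essential)
  22 | 10-10  (sole → essential)
  26 | 1-010  (sole → essential)
Essential prime implicants: 0-100, 00111, 01-00, 1-010, 10-10, 10101

6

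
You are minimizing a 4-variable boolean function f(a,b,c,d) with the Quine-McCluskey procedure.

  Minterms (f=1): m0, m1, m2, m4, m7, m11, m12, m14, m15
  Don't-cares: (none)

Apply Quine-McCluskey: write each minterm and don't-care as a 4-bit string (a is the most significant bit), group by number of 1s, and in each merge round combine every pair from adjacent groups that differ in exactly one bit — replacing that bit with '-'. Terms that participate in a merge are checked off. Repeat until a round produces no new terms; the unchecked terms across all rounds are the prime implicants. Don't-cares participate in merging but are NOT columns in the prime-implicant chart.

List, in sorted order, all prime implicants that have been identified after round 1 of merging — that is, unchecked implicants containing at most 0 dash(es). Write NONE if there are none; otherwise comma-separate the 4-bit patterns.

NONE

[col 0] 0000*, 0001*, 0010*, 0100*, 0111*, 1011*, 1100*, 1110*, 1111*
[col 1] -100, -111, 0-00, 00-0, 000-, 1-11, 11-0, 111-
Prime implicants: -100, -111, 0-00, 00-0, 000-, 1-11, 11-0, 111-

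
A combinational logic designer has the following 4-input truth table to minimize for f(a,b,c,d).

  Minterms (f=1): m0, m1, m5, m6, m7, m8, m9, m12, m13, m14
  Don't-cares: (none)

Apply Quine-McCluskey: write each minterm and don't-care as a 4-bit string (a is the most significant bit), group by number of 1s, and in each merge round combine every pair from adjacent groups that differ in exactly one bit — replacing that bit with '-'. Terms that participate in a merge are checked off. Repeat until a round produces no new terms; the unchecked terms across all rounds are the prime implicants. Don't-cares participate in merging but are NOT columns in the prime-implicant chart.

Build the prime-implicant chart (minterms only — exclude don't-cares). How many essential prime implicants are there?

1

Round 0: 0000✓ 0001✓ 0101✓ 0110✓ 0111✓ 1000✓ 1001✓ 1100✓ 1101✓ 1110✓
Round 1: -000✓ -001✓ -101✓ -110 0-01✓ 000-✓ 01-1 011- 1-00✓ 1-01✓ 100-✓ 11-0 110-✓
Round 2: --01 -00- 1-0-
PIs = {--01, -00-, -110, 01-1, 011-, 1-0-, 11-0}
Coverage chart:
  m0: -00- ←essential
  m1: --01,-00-
  m5: --01,01-1
  m6: -110,011-
  m7: 01-1,011-
  m8: -00-,1-0-
  m9: --01,-00-,1-0-
  m12: 1-0-,11-0
  m13: --01,1-0-
  m14: -110,11-0
Essential: -00-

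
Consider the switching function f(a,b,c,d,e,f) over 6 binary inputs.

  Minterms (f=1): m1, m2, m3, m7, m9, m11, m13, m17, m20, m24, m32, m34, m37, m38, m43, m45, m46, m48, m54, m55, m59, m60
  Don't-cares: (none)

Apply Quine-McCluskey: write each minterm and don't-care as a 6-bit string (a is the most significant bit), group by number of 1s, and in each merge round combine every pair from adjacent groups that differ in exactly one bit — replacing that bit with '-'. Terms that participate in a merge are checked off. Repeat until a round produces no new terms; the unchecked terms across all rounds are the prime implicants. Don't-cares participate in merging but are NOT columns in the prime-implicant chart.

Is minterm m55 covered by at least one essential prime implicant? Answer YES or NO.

YES

[col 0] 000001*, 000010*, 000011*, 000111*, 001001*, 001011*, 001101*, 010001*, 010100, 011000, 100000*, 100010*, 100101*, 100110*, 101011*, 101101*, 101110*, 110000*, 110110*, 110111*, 111011*, 111100
[col 1] -00010, -01011, -01101, 0-0001, 00-001*, 00-011*, 000-11, 0000-1*, 00001-, 001-01, 0010-1*, 1-0000, 1-0110, 1-1011, 10-101, 10-110, 100-10, 1000-0, 11011-
[col 2] 00-0-1
Prime implicants: -00010, -01011, -01101, 0-0001, 00-0-1, 000-11, 00001-, 001-01, 010100, 011000, 1-0000, 1-0110, 1-1011, 10-101, 10-110, 100-10, 1000-0, 11011-, 111100
PI chart (minterm → PIs covering it):
  1 | 0-0001,00-0-1
  2 | -00010,00001-
  3 | 00-0-1,000-11,00001-
  7 | 000-11  (sole → essential)
  9 | 00-0-1,001-01
  11 | -01011,00-0-1
  13 | -01101,001-01
  17 | 0-0001  (sole → essential)
  20 | 010100  (sole → essential)
  24 | 011000  (sole → essential)
  32 | 1-0000,1000-0
  34 | -00010,100-10,1000-0
  37 | 10-101  (sole → essential)
  38 | 1-0110,10-110,100-10
  43 | -01011,1-1011
  45 | -01101,10-101
  46 | 10-110  (sole → essential)
  48 | 1-0000  (sole → essential)
  54 | 1-0110,11011-
  55 | 11011-  (sole → essential)
  59 | 1-1011  (sole → essential)
  60 | 111100  (sole → essential)
Essential prime implicants: 0-0001, 000-11, 010100, 011000, 1-0000, 1-1011, 10-101, 10-110, 11011-, 111100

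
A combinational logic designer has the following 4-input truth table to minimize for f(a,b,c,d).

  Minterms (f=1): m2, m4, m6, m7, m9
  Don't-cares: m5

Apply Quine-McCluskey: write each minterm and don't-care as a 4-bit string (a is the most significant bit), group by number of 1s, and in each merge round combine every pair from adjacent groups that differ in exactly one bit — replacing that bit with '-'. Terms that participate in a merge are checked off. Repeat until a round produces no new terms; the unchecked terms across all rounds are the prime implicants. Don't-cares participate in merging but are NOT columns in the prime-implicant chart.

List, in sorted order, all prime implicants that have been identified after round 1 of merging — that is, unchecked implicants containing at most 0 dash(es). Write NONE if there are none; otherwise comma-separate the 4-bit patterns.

1001

[col 0] 0010*, 0100*, 0101*, 0110*, 0111*, 1001
[col 1] 0-10, 01-0*, 01-1*, 010-*, 011-*
[col 2] 01--
Prime implicants: 0-10, 01--, 1001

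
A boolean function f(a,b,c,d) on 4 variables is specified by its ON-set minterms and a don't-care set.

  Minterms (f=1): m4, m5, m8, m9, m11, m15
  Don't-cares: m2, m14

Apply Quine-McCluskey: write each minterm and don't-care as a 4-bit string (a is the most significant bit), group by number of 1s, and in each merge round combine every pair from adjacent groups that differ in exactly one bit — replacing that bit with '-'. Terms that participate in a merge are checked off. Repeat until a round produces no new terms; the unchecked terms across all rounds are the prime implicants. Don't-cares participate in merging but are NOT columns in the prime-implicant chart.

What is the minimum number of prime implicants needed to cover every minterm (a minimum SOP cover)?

3

size-2^0 implicants → 0010  0100(✓)  0101(✓)  1000(✓)  1001(✓)  1011(✓)  1110(✓)  1111(✓)
size-2^1 implicants → 010-  1-11  10-1  100-  111-
Unchecked terms (primes): 0010, 010-, 1-11, 10-1, 100-, 111-
Minterm coverage:
  m4 ⊆ 010- [E]
  m5 ⊆ 010- [E]
  m8 ⊆ 100- [E]
  m9 ⊆ 10-1,100-
  m11 ⊆ 1-11,10-1
  m15 ⊆ 1-11,111-
E = {010-, 100-}
Petrick residual → 1-11
Cover = a'bc' + acd + ab'c'  |cover|=3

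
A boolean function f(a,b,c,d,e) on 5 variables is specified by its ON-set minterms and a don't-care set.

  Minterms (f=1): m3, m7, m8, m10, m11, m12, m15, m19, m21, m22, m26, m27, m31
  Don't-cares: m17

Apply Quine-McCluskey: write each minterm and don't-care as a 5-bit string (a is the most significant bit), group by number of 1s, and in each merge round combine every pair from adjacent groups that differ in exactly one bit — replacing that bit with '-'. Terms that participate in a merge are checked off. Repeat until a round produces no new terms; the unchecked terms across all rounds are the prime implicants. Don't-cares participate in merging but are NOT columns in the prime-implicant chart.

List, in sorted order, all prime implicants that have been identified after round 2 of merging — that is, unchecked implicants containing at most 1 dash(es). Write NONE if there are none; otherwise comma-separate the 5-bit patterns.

01-00, 010-0, 10-01, 100-1, 10110

[col 0] 00011*, 00111*, 01000*, 01010*, 01011*, 01100*, 01111*, 10001*, 10011*, 10101*, 10110, 11010*, 11011*, 11111*
[col 1] -0011*, -1010*, -1011*, -1111*, 0-011*, 0-111*, 00-11*, 01-00, 01-11*, 010-0, 0101-*, 1-011*, 10-01, 100-1, 11-11*, 1101-*
[col 2] --011, -1-11, -101-, 0--11
Prime implicants: --011, -1-11, -101-, 0--11, 01-00, 010-0, 10-01, 100-1, 10110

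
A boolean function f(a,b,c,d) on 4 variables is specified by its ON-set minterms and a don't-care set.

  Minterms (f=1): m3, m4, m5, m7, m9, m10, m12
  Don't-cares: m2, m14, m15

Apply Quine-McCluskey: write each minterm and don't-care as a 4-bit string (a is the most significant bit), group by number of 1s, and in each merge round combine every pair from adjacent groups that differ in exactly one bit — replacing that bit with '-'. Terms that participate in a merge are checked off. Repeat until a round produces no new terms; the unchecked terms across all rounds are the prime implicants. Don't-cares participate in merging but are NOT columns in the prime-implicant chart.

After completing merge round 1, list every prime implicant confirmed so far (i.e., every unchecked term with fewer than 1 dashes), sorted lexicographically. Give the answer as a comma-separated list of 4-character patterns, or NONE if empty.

size-2^0 implicants → 0010(✓)  0011(✓)  0100(✓)  0101(✓)  0111(✓)  1001  1010(✓)  1100(✓)  1110(✓)  1111(✓)
size-2^1 implicants → -010  -100  -111  0-11  001-  01-1  010-  1-10  11-0  111-
Unchecked terms (primes): -010, -100, -111, 0-11, 001-, 01-1, 010-, 1-10, 1001, 11-0, 111-

1001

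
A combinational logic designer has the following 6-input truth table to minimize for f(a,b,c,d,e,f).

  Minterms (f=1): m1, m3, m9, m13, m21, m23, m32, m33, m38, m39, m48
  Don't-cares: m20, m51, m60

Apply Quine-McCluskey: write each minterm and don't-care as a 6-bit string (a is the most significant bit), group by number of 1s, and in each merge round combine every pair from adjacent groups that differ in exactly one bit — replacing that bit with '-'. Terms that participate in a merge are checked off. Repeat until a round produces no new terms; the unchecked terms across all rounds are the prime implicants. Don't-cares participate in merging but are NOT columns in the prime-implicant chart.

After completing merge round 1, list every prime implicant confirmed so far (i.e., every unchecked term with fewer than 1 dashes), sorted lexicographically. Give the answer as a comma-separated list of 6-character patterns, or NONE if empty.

110011, 111100

[col 0] 000001*, 000011*, 001001*, 001101*, 010100*, 010101*, 010111*, 100000*, 100001*, 100110*, 100111*, 110000*, 110011, 111100
[col 1] -00001, 00-001, 0000-1, 001-01, 0101-1, 01010-, 1-0000, 10000-, 10011-
Prime implicants: -00001, 00-001, 0000-1, 001-01, 0101-1, 01010-, 1-0000, 10000-, 10011-, 110011, 111100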